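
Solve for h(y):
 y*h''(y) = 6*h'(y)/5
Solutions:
 h(y) = C1 + C2*y^(11/5)


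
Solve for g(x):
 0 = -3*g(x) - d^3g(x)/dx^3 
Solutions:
 g(x) = C3*exp(-3^(1/3)*x) + (C1*sin(3^(5/6)*x/2) + C2*cos(3^(5/6)*x/2))*exp(3^(1/3)*x/2)


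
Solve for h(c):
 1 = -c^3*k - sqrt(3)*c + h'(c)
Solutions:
 h(c) = C1 + c^4*k/4 + sqrt(3)*c^2/2 + c


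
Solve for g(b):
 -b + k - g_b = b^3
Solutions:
 g(b) = C1 - b^4/4 - b^2/2 + b*k


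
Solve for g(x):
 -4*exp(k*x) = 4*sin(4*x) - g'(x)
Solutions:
 g(x) = C1 - cos(4*x) + 4*exp(k*x)/k


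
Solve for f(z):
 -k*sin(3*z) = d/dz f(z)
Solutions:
 f(z) = C1 + k*cos(3*z)/3


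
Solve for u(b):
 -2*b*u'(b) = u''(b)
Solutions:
 u(b) = C1 + C2*erf(b)


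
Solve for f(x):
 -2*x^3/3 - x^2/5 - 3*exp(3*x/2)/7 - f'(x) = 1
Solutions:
 f(x) = C1 - x^4/6 - x^3/15 - x - 2*exp(3*x/2)/7


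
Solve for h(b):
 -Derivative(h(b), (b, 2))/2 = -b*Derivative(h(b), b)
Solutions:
 h(b) = C1 + C2*erfi(b)


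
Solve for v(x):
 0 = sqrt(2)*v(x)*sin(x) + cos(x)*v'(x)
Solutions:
 v(x) = C1*cos(x)^(sqrt(2))


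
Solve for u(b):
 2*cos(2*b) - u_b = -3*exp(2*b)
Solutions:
 u(b) = C1 + 3*exp(2*b)/2 + sin(2*b)


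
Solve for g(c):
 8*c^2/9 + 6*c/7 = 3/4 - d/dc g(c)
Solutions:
 g(c) = C1 - 8*c^3/27 - 3*c^2/7 + 3*c/4


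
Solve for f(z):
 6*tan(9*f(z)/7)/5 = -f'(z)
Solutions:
 f(z) = -7*asin(C1*exp(-54*z/35))/9 + 7*pi/9
 f(z) = 7*asin(C1*exp(-54*z/35))/9


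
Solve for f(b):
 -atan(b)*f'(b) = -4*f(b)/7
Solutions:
 f(b) = C1*exp(4*Integral(1/atan(b), b)/7)


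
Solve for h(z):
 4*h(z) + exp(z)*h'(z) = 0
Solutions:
 h(z) = C1*exp(4*exp(-z))


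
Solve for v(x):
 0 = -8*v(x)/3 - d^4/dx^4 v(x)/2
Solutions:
 v(x) = (C1*sin(sqrt(2)*3^(3/4)*x/3) + C2*cos(sqrt(2)*3^(3/4)*x/3))*exp(-sqrt(2)*3^(3/4)*x/3) + (C3*sin(sqrt(2)*3^(3/4)*x/3) + C4*cos(sqrt(2)*3^(3/4)*x/3))*exp(sqrt(2)*3^(3/4)*x/3)


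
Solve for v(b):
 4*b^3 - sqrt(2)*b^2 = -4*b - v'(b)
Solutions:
 v(b) = C1 - b^4 + sqrt(2)*b^3/3 - 2*b^2


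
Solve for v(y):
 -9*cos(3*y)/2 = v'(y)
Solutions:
 v(y) = C1 - 3*sin(3*y)/2


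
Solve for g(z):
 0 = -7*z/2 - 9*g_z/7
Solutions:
 g(z) = C1 - 49*z^2/36


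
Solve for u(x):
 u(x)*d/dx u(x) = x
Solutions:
 u(x) = -sqrt(C1 + x^2)
 u(x) = sqrt(C1 + x^2)


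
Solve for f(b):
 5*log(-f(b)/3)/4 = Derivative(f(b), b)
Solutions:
 -4*Integral(1/(log(-_y) - log(3)), (_y, f(b)))/5 = C1 - b


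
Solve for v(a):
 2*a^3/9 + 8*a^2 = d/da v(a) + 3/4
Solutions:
 v(a) = C1 + a^4/18 + 8*a^3/3 - 3*a/4


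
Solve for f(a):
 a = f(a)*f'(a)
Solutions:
 f(a) = -sqrt(C1 + a^2)
 f(a) = sqrt(C1 + a^2)


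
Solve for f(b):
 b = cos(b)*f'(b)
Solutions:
 f(b) = C1 + Integral(b/cos(b), b)


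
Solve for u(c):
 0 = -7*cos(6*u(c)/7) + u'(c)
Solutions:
 -7*c - 7*log(sin(6*u(c)/7) - 1)/12 + 7*log(sin(6*u(c)/7) + 1)/12 = C1


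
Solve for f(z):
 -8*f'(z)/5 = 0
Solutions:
 f(z) = C1


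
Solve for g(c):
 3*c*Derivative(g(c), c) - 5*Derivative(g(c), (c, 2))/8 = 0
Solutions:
 g(c) = C1 + C2*erfi(2*sqrt(15)*c/5)


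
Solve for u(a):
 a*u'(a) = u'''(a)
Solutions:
 u(a) = C1 + Integral(C2*airyai(a) + C3*airybi(a), a)


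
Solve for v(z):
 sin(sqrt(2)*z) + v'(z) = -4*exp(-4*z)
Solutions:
 v(z) = C1 + sqrt(2)*cos(sqrt(2)*z)/2 + exp(-4*z)


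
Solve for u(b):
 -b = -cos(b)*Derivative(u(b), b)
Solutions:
 u(b) = C1 + Integral(b/cos(b), b)


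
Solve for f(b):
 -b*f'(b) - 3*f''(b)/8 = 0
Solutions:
 f(b) = C1 + C2*erf(2*sqrt(3)*b/3)


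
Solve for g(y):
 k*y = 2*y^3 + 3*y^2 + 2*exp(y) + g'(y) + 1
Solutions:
 g(y) = C1 + k*y^2/2 - y^4/2 - y^3 - y - 2*exp(y)


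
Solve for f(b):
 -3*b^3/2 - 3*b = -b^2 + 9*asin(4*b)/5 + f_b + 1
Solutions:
 f(b) = C1 - 3*b^4/8 + b^3/3 - 3*b^2/2 - 9*b*asin(4*b)/5 - b - 9*sqrt(1 - 16*b^2)/20


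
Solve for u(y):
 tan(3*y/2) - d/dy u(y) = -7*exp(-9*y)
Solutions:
 u(y) = C1 + log(tan(3*y/2)^2 + 1)/3 - 7*exp(-9*y)/9


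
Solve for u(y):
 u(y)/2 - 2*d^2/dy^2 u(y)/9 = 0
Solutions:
 u(y) = C1*exp(-3*y/2) + C2*exp(3*y/2)


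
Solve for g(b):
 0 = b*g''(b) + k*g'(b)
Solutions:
 g(b) = C1 + b^(1 - re(k))*(C2*sin(log(b)*Abs(im(k))) + C3*cos(log(b)*im(k)))


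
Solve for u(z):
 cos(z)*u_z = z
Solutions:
 u(z) = C1 + Integral(z/cos(z), z)


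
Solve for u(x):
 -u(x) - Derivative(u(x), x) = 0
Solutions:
 u(x) = C1*exp(-x)


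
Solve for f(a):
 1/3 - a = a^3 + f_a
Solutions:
 f(a) = C1 - a^4/4 - a^2/2 + a/3


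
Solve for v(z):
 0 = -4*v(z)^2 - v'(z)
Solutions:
 v(z) = 1/(C1 + 4*z)


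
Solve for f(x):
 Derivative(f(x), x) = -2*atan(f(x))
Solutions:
 Integral(1/atan(_y), (_y, f(x))) = C1 - 2*x


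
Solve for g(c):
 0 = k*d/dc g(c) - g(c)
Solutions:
 g(c) = C1*exp(c/k)


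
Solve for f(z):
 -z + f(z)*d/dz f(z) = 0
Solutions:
 f(z) = -sqrt(C1 + z^2)
 f(z) = sqrt(C1 + z^2)


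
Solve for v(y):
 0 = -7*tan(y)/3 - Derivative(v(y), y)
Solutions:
 v(y) = C1 + 7*log(cos(y))/3


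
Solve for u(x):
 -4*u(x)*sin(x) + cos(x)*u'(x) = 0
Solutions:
 u(x) = C1/cos(x)^4


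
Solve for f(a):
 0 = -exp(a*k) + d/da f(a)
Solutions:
 f(a) = C1 + exp(a*k)/k


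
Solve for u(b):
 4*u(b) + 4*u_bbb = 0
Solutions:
 u(b) = C3*exp(-b) + (C1*sin(sqrt(3)*b/2) + C2*cos(sqrt(3)*b/2))*exp(b/2)


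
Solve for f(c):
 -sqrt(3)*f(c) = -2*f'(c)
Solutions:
 f(c) = C1*exp(sqrt(3)*c/2)


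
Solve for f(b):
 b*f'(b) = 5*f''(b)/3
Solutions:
 f(b) = C1 + C2*erfi(sqrt(30)*b/10)


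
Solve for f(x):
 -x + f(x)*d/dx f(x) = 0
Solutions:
 f(x) = -sqrt(C1 + x^2)
 f(x) = sqrt(C1 + x^2)


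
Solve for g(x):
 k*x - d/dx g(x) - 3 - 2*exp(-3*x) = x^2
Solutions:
 g(x) = C1 + k*x^2/2 - x^3/3 - 3*x + 2*exp(-3*x)/3


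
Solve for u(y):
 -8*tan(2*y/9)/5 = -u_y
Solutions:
 u(y) = C1 - 36*log(cos(2*y/9))/5


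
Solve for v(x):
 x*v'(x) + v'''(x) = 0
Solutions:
 v(x) = C1 + Integral(C2*airyai(-x) + C3*airybi(-x), x)


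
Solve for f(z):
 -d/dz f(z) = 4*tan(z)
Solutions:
 f(z) = C1 + 4*log(cos(z))


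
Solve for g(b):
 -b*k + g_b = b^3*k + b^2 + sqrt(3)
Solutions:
 g(b) = C1 + b^4*k/4 + b^3/3 + b^2*k/2 + sqrt(3)*b


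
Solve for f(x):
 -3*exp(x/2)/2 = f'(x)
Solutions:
 f(x) = C1 - 3*exp(x/2)


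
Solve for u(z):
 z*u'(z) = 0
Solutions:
 u(z) = C1


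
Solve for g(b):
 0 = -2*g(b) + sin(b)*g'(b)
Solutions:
 g(b) = C1*(cos(b) - 1)/(cos(b) + 1)


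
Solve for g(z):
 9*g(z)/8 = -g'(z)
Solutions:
 g(z) = C1*exp(-9*z/8)


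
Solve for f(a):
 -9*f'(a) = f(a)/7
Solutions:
 f(a) = C1*exp(-a/63)


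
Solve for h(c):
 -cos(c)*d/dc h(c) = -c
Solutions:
 h(c) = C1 + Integral(c/cos(c), c)


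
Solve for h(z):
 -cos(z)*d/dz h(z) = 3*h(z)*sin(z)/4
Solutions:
 h(z) = C1*cos(z)^(3/4)


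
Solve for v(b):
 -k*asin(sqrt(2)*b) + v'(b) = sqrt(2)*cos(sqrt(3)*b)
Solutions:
 v(b) = C1 + k*(b*asin(sqrt(2)*b) + sqrt(2)*sqrt(1 - 2*b^2)/2) + sqrt(6)*sin(sqrt(3)*b)/3


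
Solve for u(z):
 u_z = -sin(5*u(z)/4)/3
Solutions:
 z/3 + 2*log(cos(5*u(z)/4) - 1)/5 - 2*log(cos(5*u(z)/4) + 1)/5 = C1


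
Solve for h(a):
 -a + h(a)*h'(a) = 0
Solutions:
 h(a) = -sqrt(C1 + a^2)
 h(a) = sqrt(C1 + a^2)


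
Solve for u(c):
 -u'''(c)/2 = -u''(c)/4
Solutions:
 u(c) = C1 + C2*c + C3*exp(c/2)


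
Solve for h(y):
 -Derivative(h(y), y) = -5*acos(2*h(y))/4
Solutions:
 Integral(1/acos(2*_y), (_y, h(y))) = C1 + 5*y/4


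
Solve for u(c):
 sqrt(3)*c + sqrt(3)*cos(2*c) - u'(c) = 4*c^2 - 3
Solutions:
 u(c) = C1 - 4*c^3/3 + sqrt(3)*c^2/2 + 3*c + sqrt(3)*sin(2*c)/2


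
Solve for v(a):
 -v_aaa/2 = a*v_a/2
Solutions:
 v(a) = C1 + Integral(C2*airyai(-a) + C3*airybi(-a), a)


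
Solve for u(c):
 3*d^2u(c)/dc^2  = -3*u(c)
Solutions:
 u(c) = C1*sin(c) + C2*cos(c)


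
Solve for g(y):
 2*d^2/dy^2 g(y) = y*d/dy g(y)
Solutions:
 g(y) = C1 + C2*erfi(y/2)


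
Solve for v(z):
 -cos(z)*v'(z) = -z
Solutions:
 v(z) = C1 + Integral(z/cos(z), z)


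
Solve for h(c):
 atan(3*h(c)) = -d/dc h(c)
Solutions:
 Integral(1/atan(3*_y), (_y, h(c))) = C1 - c


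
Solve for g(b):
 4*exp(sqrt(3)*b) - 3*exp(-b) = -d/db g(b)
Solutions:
 g(b) = C1 - 4*sqrt(3)*exp(sqrt(3)*b)/3 - 3*exp(-b)


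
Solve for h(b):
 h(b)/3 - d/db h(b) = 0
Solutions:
 h(b) = C1*exp(b/3)


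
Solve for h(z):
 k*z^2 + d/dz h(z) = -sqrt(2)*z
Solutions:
 h(z) = C1 - k*z^3/3 - sqrt(2)*z^2/2


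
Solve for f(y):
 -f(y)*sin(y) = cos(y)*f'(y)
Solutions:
 f(y) = C1*cos(y)


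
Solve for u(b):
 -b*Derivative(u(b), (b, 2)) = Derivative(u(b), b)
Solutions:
 u(b) = C1 + C2*log(b)


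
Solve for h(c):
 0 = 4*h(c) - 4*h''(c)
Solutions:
 h(c) = C1*exp(-c) + C2*exp(c)


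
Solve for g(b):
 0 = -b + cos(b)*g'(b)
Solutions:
 g(b) = C1 + Integral(b/cos(b), b)


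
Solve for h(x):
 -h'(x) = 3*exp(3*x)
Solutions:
 h(x) = C1 - exp(3*x)


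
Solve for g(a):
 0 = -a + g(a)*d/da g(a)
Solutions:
 g(a) = -sqrt(C1 + a^2)
 g(a) = sqrt(C1 + a^2)


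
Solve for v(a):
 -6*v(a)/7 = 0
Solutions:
 v(a) = 0


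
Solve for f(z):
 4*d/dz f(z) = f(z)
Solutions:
 f(z) = C1*exp(z/4)


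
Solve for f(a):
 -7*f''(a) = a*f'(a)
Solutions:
 f(a) = C1 + C2*erf(sqrt(14)*a/14)


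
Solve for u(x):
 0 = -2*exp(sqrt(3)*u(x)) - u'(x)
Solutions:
 u(x) = sqrt(3)*(2*log(1/(C1 + 2*x)) - log(3))/6


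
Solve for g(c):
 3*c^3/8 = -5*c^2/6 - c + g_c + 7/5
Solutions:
 g(c) = C1 + 3*c^4/32 + 5*c^3/18 + c^2/2 - 7*c/5


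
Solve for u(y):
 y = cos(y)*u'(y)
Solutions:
 u(y) = C1 + Integral(y/cos(y), y)


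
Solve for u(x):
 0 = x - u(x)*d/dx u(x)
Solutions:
 u(x) = -sqrt(C1 + x^2)
 u(x) = sqrt(C1 + x^2)


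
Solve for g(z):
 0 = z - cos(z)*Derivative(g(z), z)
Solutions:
 g(z) = C1 + Integral(z/cos(z), z)


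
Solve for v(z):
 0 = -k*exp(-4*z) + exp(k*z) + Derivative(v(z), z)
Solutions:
 v(z) = C1 - k*exp(-4*z)/4 - exp(k*z)/k


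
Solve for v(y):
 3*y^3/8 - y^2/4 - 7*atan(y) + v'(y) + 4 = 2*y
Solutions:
 v(y) = C1 - 3*y^4/32 + y^3/12 + y^2 + 7*y*atan(y) - 4*y - 7*log(y^2 + 1)/2


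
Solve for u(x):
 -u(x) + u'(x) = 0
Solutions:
 u(x) = C1*exp(x)


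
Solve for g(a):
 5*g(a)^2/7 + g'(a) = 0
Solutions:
 g(a) = 7/(C1 + 5*a)


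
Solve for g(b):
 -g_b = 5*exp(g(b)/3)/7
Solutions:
 g(b) = 3*log(1/(C1 + 5*b)) + 3*log(21)


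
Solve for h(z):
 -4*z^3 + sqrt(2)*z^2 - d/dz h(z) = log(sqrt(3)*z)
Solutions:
 h(z) = C1 - z^4 + sqrt(2)*z^3/3 - z*log(z) - z*log(3)/2 + z


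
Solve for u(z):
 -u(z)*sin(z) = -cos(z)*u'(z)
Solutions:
 u(z) = C1/cos(z)


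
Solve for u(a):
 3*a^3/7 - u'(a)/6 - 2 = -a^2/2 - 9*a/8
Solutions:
 u(a) = C1 + 9*a^4/14 + a^3 + 27*a^2/8 - 12*a


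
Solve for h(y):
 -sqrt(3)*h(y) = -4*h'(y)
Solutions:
 h(y) = C1*exp(sqrt(3)*y/4)


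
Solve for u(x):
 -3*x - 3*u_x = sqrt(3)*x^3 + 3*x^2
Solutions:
 u(x) = C1 - sqrt(3)*x^4/12 - x^3/3 - x^2/2


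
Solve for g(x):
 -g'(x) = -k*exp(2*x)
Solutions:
 g(x) = C1 + k*exp(2*x)/2


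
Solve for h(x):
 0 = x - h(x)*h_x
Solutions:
 h(x) = -sqrt(C1 + x^2)
 h(x) = sqrt(C1 + x^2)


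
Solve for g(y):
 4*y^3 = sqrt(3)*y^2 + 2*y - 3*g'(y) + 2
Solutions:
 g(y) = C1 - y^4/3 + sqrt(3)*y^3/9 + y^2/3 + 2*y/3


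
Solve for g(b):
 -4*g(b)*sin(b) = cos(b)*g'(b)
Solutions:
 g(b) = C1*cos(b)^4


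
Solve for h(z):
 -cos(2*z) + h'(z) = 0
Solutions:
 h(z) = C1 + sin(2*z)/2


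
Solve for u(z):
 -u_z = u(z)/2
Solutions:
 u(z) = C1*exp(-z/2)


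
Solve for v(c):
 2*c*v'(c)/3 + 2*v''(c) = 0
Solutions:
 v(c) = C1 + C2*erf(sqrt(6)*c/6)


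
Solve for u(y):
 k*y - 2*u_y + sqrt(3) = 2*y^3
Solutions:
 u(y) = C1 + k*y^2/4 - y^4/4 + sqrt(3)*y/2


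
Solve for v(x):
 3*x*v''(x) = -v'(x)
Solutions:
 v(x) = C1 + C2*x^(2/3)


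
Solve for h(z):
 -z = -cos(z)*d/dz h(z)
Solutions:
 h(z) = C1 + Integral(z/cos(z), z)


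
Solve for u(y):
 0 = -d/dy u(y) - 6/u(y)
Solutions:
 u(y) = -sqrt(C1 - 12*y)
 u(y) = sqrt(C1 - 12*y)


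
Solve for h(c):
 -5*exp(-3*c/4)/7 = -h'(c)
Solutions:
 h(c) = C1 - 20*exp(-3*c/4)/21


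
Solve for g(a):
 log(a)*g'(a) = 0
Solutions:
 g(a) = C1


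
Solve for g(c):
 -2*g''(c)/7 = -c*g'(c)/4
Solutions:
 g(c) = C1 + C2*erfi(sqrt(7)*c/4)


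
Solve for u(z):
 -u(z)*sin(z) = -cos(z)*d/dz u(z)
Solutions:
 u(z) = C1/cos(z)


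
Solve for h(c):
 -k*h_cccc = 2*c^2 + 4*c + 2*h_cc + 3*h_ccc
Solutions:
 h(c) = C1 + C2*c + C3*exp(c*(sqrt(9 - 8*k) - 3)/(2*k)) + C4*exp(-c*(sqrt(9 - 8*k) + 3)/(2*k)) - c^4/12 + c^3/6 + c^2*(2*k - 3)/4


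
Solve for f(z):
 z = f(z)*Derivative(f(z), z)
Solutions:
 f(z) = -sqrt(C1 + z^2)
 f(z) = sqrt(C1 + z^2)


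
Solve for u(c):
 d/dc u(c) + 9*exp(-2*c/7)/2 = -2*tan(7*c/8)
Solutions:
 u(c) = C1 - 8*log(tan(7*c/8)^2 + 1)/7 + 63*exp(-2*c/7)/4


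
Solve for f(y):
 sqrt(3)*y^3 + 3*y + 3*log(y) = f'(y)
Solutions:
 f(y) = C1 + sqrt(3)*y^4/4 + 3*y^2/2 + 3*y*log(y) - 3*y


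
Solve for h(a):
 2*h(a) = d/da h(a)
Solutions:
 h(a) = C1*exp(2*a)


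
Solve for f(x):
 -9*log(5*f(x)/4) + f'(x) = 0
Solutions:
 Integral(1/(-log(_y) - log(5) + 2*log(2)), (_y, f(x)))/9 = C1 - x


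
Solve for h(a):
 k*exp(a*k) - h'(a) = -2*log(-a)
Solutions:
 h(a) = C1 + 2*a*log(-a) - 2*a + exp(a*k)


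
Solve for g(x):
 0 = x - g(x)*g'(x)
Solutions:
 g(x) = -sqrt(C1 + x^2)
 g(x) = sqrt(C1 + x^2)


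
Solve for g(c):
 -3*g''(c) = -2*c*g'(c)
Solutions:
 g(c) = C1 + C2*erfi(sqrt(3)*c/3)


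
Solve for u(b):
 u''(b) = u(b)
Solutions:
 u(b) = C1*exp(-b) + C2*exp(b)


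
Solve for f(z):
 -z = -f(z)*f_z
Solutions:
 f(z) = -sqrt(C1 + z^2)
 f(z) = sqrt(C1 + z^2)


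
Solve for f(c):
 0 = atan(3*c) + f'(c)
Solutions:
 f(c) = C1 - c*atan(3*c) + log(9*c^2 + 1)/6


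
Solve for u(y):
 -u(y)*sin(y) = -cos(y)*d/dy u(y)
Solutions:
 u(y) = C1/cos(y)


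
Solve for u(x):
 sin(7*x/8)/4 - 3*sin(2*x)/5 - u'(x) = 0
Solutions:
 u(x) = C1 - 2*cos(7*x/8)/7 + 3*cos(2*x)/10


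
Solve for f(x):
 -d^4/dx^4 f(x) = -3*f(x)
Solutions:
 f(x) = C1*exp(-3^(1/4)*x) + C2*exp(3^(1/4)*x) + C3*sin(3^(1/4)*x) + C4*cos(3^(1/4)*x)


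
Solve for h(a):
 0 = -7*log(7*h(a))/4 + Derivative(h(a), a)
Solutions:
 -4*Integral(1/(log(_y) + log(7)), (_y, h(a)))/7 = C1 - a


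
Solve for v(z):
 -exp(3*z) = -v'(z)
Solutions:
 v(z) = C1 + exp(3*z)/3


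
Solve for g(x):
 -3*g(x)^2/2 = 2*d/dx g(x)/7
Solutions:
 g(x) = 4/(C1 + 21*x)


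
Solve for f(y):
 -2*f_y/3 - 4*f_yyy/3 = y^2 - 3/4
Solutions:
 f(y) = C1 + C2*sin(sqrt(2)*y/2) + C3*cos(sqrt(2)*y/2) - y^3/2 + 57*y/8


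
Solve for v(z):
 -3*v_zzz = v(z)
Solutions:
 v(z) = C3*exp(-3^(2/3)*z/3) + (C1*sin(3^(1/6)*z/2) + C2*cos(3^(1/6)*z/2))*exp(3^(2/3)*z/6)


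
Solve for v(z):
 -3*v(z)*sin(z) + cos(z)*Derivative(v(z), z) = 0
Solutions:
 v(z) = C1/cos(z)^3


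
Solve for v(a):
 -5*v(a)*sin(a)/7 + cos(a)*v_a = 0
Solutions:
 v(a) = C1/cos(a)^(5/7)


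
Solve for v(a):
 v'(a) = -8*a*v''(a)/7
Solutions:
 v(a) = C1 + C2*a^(1/8)


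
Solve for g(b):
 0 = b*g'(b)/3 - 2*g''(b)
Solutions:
 g(b) = C1 + C2*erfi(sqrt(3)*b/6)


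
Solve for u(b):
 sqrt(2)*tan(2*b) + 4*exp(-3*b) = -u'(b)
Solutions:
 u(b) = C1 - sqrt(2)*log(tan(2*b)^2 + 1)/4 + 4*exp(-3*b)/3


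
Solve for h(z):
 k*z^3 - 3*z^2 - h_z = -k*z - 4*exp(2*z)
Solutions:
 h(z) = C1 + k*z^4/4 + k*z^2/2 - z^3 + 2*exp(2*z)


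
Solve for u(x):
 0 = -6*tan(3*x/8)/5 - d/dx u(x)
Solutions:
 u(x) = C1 + 16*log(cos(3*x/8))/5


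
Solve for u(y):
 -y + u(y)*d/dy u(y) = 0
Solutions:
 u(y) = -sqrt(C1 + y^2)
 u(y) = sqrt(C1 + y^2)


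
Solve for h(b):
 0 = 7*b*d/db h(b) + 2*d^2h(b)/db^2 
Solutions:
 h(b) = C1 + C2*erf(sqrt(7)*b/2)


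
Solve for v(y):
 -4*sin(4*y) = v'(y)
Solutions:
 v(y) = C1 + cos(4*y)


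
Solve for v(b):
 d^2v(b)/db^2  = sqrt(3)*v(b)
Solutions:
 v(b) = C1*exp(-3^(1/4)*b) + C2*exp(3^(1/4)*b)


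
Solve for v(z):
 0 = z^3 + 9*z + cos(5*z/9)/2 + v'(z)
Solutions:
 v(z) = C1 - z^4/4 - 9*z^2/2 - 9*sin(5*z/9)/10


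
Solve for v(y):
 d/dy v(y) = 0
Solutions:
 v(y) = C1


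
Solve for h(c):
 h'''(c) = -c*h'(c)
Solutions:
 h(c) = C1 + Integral(C2*airyai(-c) + C3*airybi(-c), c)


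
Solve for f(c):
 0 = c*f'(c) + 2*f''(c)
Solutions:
 f(c) = C1 + C2*erf(c/2)


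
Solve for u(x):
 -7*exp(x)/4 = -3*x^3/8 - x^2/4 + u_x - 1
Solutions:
 u(x) = C1 + 3*x^4/32 + x^3/12 + x - 7*exp(x)/4


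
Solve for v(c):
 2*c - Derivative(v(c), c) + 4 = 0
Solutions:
 v(c) = C1 + c^2 + 4*c


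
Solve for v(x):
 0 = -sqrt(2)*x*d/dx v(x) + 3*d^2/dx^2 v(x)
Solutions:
 v(x) = C1 + C2*erfi(2^(3/4)*sqrt(3)*x/6)


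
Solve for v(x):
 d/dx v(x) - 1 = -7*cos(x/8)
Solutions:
 v(x) = C1 + x - 56*sin(x/8)


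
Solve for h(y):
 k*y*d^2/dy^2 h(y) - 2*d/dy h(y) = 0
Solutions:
 h(y) = C1 + y^(((re(k) + 2)*re(k) + im(k)^2)/(re(k)^2 + im(k)^2))*(C2*sin(2*log(y)*Abs(im(k))/(re(k)^2 + im(k)^2)) + C3*cos(2*log(y)*im(k)/(re(k)^2 + im(k)^2)))


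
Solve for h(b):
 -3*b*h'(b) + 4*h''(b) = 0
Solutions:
 h(b) = C1 + C2*erfi(sqrt(6)*b/4)


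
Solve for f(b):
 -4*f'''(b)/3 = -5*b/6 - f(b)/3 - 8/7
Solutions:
 f(b) = C3*exp(2^(1/3)*b/2) - 5*b/2 + (C1*sin(2^(1/3)*sqrt(3)*b/4) + C2*cos(2^(1/3)*sqrt(3)*b/4))*exp(-2^(1/3)*b/4) - 24/7


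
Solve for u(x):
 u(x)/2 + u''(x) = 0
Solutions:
 u(x) = C1*sin(sqrt(2)*x/2) + C2*cos(sqrt(2)*x/2)


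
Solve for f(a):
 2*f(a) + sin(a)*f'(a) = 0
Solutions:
 f(a) = C1*(cos(a) + 1)/(cos(a) - 1)


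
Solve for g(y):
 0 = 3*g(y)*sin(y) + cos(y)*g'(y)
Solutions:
 g(y) = C1*cos(y)^3


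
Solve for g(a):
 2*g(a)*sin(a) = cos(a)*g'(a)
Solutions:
 g(a) = C1/cos(a)^2


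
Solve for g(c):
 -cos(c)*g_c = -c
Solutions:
 g(c) = C1 + Integral(c/cos(c), c)


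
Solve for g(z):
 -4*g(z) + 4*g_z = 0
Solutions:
 g(z) = C1*exp(z)


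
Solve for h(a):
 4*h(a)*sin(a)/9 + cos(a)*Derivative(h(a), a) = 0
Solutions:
 h(a) = C1*cos(a)^(4/9)


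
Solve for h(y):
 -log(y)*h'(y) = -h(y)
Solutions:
 h(y) = C1*exp(li(y))


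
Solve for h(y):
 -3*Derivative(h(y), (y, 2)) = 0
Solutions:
 h(y) = C1 + C2*y


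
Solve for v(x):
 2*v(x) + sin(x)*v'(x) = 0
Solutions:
 v(x) = C1*(cos(x) + 1)/(cos(x) - 1)


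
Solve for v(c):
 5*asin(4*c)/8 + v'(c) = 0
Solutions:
 v(c) = C1 - 5*c*asin(4*c)/8 - 5*sqrt(1 - 16*c^2)/32


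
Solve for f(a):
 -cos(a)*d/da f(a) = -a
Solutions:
 f(a) = C1 + Integral(a/cos(a), a)


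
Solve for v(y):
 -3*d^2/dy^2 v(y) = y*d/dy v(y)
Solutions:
 v(y) = C1 + C2*erf(sqrt(6)*y/6)


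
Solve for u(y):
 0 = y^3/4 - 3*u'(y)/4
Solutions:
 u(y) = C1 + y^4/12


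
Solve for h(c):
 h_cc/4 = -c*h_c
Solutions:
 h(c) = C1 + C2*erf(sqrt(2)*c)


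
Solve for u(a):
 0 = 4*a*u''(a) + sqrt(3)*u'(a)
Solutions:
 u(a) = C1 + C2*a^(1 - sqrt(3)/4)


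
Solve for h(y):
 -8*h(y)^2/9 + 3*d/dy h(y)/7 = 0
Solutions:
 h(y) = -27/(C1 + 56*y)


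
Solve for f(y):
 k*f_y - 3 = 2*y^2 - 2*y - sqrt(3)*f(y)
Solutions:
 f(y) = C1*exp(-sqrt(3)*y/k) + 4*sqrt(3)*k^2/9 - 4*k*y/3 + 2*k/3 + 2*sqrt(3)*y^2/3 - 2*sqrt(3)*y/3 + sqrt(3)


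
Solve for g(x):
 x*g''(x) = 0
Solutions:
 g(x) = C1 + C2*x


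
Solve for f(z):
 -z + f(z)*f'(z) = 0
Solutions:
 f(z) = -sqrt(C1 + z^2)
 f(z) = sqrt(C1 + z^2)


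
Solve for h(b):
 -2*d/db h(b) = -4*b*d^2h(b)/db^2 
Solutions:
 h(b) = C1 + C2*b^(3/2)


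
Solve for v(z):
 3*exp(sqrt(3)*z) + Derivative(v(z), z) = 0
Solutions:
 v(z) = C1 - sqrt(3)*exp(sqrt(3)*z)


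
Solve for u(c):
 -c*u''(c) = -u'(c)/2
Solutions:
 u(c) = C1 + C2*c^(3/2)


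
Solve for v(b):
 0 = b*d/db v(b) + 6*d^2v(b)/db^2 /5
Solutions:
 v(b) = C1 + C2*erf(sqrt(15)*b/6)


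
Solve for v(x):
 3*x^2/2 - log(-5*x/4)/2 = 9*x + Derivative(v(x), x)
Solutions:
 v(x) = C1 + x^3/2 - 9*x^2/2 - x*log(-x)/2 + x*(-log(5)/2 + 1/2 + log(2))


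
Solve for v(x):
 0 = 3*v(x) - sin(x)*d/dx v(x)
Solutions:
 v(x) = C1*(cos(x) - 1)^(3/2)/(cos(x) + 1)^(3/2)


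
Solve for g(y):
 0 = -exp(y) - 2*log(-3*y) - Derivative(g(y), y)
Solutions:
 g(y) = C1 - 2*y*log(-y) + 2*y*(1 - log(3)) - exp(y)


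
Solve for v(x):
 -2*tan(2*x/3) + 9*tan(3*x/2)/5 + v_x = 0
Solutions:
 v(x) = C1 - 3*log(cos(2*x/3)) + 6*log(cos(3*x/2))/5


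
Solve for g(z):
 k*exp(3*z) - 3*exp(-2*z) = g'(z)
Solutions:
 g(z) = C1 + k*exp(3*z)/3 + 3*exp(-2*z)/2


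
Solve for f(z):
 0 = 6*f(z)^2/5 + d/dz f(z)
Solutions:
 f(z) = 5/(C1 + 6*z)


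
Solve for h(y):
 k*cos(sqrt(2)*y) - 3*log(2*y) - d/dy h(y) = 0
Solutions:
 h(y) = C1 + sqrt(2)*k*sin(sqrt(2)*y)/2 - 3*y*log(y) - 3*y*log(2) + 3*y


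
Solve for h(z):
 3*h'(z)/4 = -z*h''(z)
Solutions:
 h(z) = C1 + C2*z^(1/4)


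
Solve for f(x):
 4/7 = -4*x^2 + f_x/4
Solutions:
 f(x) = C1 + 16*x^3/3 + 16*x/7


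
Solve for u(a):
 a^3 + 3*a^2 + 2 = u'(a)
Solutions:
 u(a) = C1 + a^4/4 + a^3 + 2*a


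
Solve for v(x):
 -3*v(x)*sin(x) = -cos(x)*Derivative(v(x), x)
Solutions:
 v(x) = C1/cos(x)^3


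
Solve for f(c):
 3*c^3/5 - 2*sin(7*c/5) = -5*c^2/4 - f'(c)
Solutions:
 f(c) = C1 - 3*c^4/20 - 5*c^3/12 - 10*cos(7*c/5)/7


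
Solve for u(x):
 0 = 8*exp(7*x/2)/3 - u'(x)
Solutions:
 u(x) = C1 + 16*exp(7*x/2)/21


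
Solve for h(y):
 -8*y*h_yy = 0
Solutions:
 h(y) = C1 + C2*y


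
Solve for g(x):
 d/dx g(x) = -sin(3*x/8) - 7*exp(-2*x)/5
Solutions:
 g(x) = C1 + 8*cos(3*x/8)/3 + 7*exp(-2*x)/10


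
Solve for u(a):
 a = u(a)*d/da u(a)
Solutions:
 u(a) = -sqrt(C1 + a^2)
 u(a) = sqrt(C1 + a^2)


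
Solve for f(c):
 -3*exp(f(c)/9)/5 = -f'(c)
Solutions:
 f(c) = 9*log(-1/(C1 + 3*c)) + 9*log(45)


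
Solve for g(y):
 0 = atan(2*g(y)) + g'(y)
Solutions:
 Integral(1/atan(2*_y), (_y, g(y))) = C1 - y


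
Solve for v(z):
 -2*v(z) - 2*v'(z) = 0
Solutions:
 v(z) = C1*exp(-z)


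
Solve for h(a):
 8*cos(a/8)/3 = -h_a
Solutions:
 h(a) = C1 - 64*sin(a/8)/3


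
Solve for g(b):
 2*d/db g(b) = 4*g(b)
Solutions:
 g(b) = C1*exp(2*b)


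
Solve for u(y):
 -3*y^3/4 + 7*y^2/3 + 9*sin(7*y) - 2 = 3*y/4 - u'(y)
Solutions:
 u(y) = C1 + 3*y^4/16 - 7*y^3/9 + 3*y^2/8 + 2*y + 9*cos(7*y)/7


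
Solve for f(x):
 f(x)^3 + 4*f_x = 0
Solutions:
 f(x) = -sqrt(2)*sqrt(-1/(C1 - x))
 f(x) = sqrt(2)*sqrt(-1/(C1 - x))


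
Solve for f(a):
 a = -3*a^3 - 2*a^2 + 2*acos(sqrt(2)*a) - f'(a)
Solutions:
 f(a) = C1 - 3*a^4/4 - 2*a^3/3 - a^2/2 + 2*a*acos(sqrt(2)*a) - sqrt(2)*sqrt(1 - 2*a^2)


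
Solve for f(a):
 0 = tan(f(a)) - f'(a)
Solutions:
 f(a) = pi - asin(C1*exp(a))
 f(a) = asin(C1*exp(a))


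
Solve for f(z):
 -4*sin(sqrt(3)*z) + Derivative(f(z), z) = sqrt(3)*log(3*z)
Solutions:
 f(z) = C1 + sqrt(3)*z*(log(z) - 1) + sqrt(3)*z*log(3) - 4*sqrt(3)*cos(sqrt(3)*z)/3


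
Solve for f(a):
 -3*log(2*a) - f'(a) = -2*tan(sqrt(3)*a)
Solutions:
 f(a) = C1 - 3*a*log(a) - 3*a*log(2) + 3*a - 2*sqrt(3)*log(cos(sqrt(3)*a))/3


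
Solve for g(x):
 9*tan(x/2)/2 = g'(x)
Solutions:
 g(x) = C1 - 9*log(cos(x/2))


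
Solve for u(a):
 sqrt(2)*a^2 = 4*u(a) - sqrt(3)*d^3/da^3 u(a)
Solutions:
 u(a) = C3*exp(2^(2/3)*3^(5/6)*a/3) + sqrt(2)*a^2/4 + (C1*sin(2^(2/3)*3^(1/3)*a/2) + C2*cos(2^(2/3)*3^(1/3)*a/2))*exp(-2^(2/3)*3^(5/6)*a/6)


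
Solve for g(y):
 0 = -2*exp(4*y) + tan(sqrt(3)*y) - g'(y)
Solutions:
 g(y) = C1 - exp(4*y)/2 - sqrt(3)*log(cos(sqrt(3)*y))/3


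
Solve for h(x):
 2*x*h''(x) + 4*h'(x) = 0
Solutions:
 h(x) = C1 + C2/x


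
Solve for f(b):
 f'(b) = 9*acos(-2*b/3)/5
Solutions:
 f(b) = C1 + 9*b*acos(-2*b/3)/5 + 9*sqrt(9 - 4*b^2)/10


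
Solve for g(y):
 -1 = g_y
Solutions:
 g(y) = C1 - y


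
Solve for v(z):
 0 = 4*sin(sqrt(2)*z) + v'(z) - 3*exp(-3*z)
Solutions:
 v(z) = C1 + 2*sqrt(2)*cos(sqrt(2)*z) - exp(-3*z)


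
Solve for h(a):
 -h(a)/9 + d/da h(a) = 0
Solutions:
 h(a) = C1*exp(a/9)


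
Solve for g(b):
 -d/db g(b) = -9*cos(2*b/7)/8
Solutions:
 g(b) = C1 + 63*sin(2*b/7)/16


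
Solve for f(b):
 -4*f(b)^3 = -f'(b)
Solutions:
 f(b) = -sqrt(2)*sqrt(-1/(C1 + 4*b))/2
 f(b) = sqrt(2)*sqrt(-1/(C1 + 4*b))/2


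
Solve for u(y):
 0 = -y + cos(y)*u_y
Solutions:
 u(y) = C1 + Integral(y/cos(y), y)


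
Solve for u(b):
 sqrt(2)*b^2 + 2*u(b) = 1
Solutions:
 u(b) = -sqrt(2)*b^2/2 + 1/2


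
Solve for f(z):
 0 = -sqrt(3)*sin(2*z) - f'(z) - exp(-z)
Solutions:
 f(z) = C1 + sqrt(3)*cos(2*z)/2 + exp(-z)


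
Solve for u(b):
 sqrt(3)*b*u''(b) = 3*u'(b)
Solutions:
 u(b) = C1 + C2*b^(1 + sqrt(3))


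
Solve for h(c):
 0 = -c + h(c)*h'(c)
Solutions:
 h(c) = -sqrt(C1 + c^2)
 h(c) = sqrt(C1 + c^2)


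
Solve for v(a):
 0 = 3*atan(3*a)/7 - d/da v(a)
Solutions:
 v(a) = C1 + 3*a*atan(3*a)/7 - log(9*a^2 + 1)/14


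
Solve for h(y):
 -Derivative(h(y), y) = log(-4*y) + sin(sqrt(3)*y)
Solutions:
 h(y) = C1 - y*log(-y) - 2*y*log(2) + y + sqrt(3)*cos(sqrt(3)*y)/3


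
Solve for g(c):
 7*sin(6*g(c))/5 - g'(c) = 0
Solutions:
 -7*c/5 + log(cos(6*g(c)) - 1)/12 - log(cos(6*g(c)) + 1)/12 = C1


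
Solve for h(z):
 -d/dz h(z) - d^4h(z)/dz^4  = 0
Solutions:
 h(z) = C1 + C4*exp(-z) + (C2*sin(sqrt(3)*z/2) + C3*cos(sqrt(3)*z/2))*exp(z/2)


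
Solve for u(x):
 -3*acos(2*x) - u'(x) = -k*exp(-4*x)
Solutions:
 u(x) = C1 - k*exp(-4*x)/4 - 3*x*acos(2*x) + 3*sqrt(1 - 4*x^2)/2


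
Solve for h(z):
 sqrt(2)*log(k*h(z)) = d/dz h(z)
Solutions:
 li(k*h(z))/k = C1 + sqrt(2)*z


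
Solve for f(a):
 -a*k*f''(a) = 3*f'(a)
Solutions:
 f(a) = C1 + a^(((re(k) - 3)*re(k) + im(k)^2)/(re(k)^2 + im(k)^2))*(C2*sin(3*log(a)*Abs(im(k))/(re(k)^2 + im(k)^2)) + C3*cos(3*log(a)*im(k)/(re(k)^2 + im(k)^2)))


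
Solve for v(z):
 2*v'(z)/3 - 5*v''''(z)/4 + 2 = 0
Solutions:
 v(z) = C1 + C4*exp(2*15^(2/3)*z/15) - 3*z + (C2*sin(3^(1/6)*5^(2/3)*z/5) + C3*cos(3^(1/6)*5^(2/3)*z/5))*exp(-15^(2/3)*z/15)


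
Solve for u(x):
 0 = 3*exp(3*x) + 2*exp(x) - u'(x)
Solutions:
 u(x) = C1 + exp(3*x) + 2*exp(x)


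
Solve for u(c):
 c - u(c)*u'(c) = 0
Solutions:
 u(c) = -sqrt(C1 + c^2)
 u(c) = sqrt(C1 + c^2)


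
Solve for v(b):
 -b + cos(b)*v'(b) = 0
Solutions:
 v(b) = C1 + Integral(b/cos(b), b)


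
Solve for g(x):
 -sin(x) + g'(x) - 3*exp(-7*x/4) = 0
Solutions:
 g(x) = C1 - cos(x) - 12*exp(-7*x/4)/7


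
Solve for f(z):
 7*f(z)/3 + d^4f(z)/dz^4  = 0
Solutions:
 f(z) = (C1*sin(sqrt(2)*3^(3/4)*7^(1/4)*z/6) + C2*cos(sqrt(2)*3^(3/4)*7^(1/4)*z/6))*exp(-sqrt(2)*3^(3/4)*7^(1/4)*z/6) + (C3*sin(sqrt(2)*3^(3/4)*7^(1/4)*z/6) + C4*cos(sqrt(2)*3^(3/4)*7^(1/4)*z/6))*exp(sqrt(2)*3^(3/4)*7^(1/4)*z/6)


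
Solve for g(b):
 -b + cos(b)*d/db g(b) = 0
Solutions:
 g(b) = C1 + Integral(b/cos(b), b)


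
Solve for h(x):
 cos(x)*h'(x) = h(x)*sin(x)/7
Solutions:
 h(x) = C1/cos(x)^(1/7)


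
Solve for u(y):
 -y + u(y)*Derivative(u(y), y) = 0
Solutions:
 u(y) = -sqrt(C1 + y^2)
 u(y) = sqrt(C1 + y^2)


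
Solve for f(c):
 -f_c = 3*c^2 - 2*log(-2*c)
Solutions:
 f(c) = C1 - c^3 + 2*c*log(-c) + 2*c*(-1 + log(2))


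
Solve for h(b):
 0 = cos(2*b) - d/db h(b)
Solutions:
 h(b) = C1 + sin(2*b)/2


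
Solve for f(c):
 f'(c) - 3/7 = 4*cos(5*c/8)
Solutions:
 f(c) = C1 + 3*c/7 + 32*sin(5*c/8)/5


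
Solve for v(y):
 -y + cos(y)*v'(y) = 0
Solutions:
 v(y) = C1 + Integral(y/cos(y), y)


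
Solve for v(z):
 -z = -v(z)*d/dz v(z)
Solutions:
 v(z) = -sqrt(C1 + z^2)
 v(z) = sqrt(C1 + z^2)


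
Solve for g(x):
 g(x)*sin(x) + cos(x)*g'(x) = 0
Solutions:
 g(x) = C1*cos(x)


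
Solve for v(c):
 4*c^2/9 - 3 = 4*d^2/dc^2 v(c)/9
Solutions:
 v(c) = C1 + C2*c + c^4/12 - 27*c^2/8


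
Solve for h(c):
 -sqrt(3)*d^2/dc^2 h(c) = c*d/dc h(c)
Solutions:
 h(c) = C1 + C2*erf(sqrt(2)*3^(3/4)*c/6)


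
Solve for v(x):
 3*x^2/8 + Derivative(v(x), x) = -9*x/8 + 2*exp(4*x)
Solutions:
 v(x) = C1 - x^3/8 - 9*x^2/16 + exp(4*x)/2


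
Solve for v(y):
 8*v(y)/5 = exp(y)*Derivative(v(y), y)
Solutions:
 v(y) = C1*exp(-8*exp(-y)/5)


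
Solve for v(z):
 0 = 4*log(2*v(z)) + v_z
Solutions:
 Integral(1/(log(_y) + log(2)), (_y, v(z)))/4 = C1 - z


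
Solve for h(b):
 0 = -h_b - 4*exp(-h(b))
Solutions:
 h(b) = log(C1 - 4*b)


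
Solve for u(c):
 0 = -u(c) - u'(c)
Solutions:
 u(c) = C1*exp(-c)


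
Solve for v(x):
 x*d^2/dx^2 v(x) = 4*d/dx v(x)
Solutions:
 v(x) = C1 + C2*x^5


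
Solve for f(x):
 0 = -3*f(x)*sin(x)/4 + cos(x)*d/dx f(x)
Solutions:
 f(x) = C1/cos(x)^(3/4)


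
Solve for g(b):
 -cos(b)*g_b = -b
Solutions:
 g(b) = C1 + Integral(b/cos(b), b)


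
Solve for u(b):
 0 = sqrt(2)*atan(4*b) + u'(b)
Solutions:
 u(b) = C1 - sqrt(2)*(b*atan(4*b) - log(16*b^2 + 1)/8)


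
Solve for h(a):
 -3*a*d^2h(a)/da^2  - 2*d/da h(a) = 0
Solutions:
 h(a) = C1 + C2*a^(1/3)


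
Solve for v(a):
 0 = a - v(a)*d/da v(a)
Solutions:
 v(a) = -sqrt(C1 + a^2)
 v(a) = sqrt(C1 + a^2)


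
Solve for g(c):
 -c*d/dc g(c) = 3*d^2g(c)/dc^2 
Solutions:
 g(c) = C1 + C2*erf(sqrt(6)*c/6)


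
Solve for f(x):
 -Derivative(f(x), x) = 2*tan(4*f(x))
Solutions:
 f(x) = -asin(C1*exp(-8*x))/4 + pi/4
 f(x) = asin(C1*exp(-8*x))/4


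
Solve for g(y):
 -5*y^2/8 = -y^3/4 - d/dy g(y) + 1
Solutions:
 g(y) = C1 - y^4/16 + 5*y^3/24 + y


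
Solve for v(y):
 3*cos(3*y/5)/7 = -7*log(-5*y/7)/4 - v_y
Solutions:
 v(y) = C1 - 7*y*log(-y)/4 - 7*y*log(5)/4 + 7*y/4 + 7*y*log(7)/4 - 5*sin(3*y/5)/7


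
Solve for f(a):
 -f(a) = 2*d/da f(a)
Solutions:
 f(a) = C1*exp(-a/2)


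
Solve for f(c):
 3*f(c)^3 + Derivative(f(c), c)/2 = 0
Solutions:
 f(c) = -sqrt(2)*sqrt(-1/(C1 - 6*c))/2
 f(c) = sqrt(2)*sqrt(-1/(C1 - 6*c))/2


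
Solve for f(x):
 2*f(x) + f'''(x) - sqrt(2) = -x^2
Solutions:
 f(x) = C3*exp(-2^(1/3)*x) - x^2/2 + (C1*sin(2^(1/3)*sqrt(3)*x/2) + C2*cos(2^(1/3)*sqrt(3)*x/2))*exp(2^(1/3)*x/2) + sqrt(2)/2


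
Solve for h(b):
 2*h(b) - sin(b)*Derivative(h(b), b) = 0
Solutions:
 h(b) = C1*(cos(b) - 1)/(cos(b) + 1)


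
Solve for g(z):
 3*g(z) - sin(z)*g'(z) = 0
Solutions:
 g(z) = C1*(cos(z) - 1)^(3/2)/(cos(z) + 1)^(3/2)


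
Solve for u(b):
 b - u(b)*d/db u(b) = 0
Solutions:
 u(b) = -sqrt(C1 + b^2)
 u(b) = sqrt(C1 + b^2)


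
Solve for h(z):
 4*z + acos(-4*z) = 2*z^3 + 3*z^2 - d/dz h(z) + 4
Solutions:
 h(z) = C1 + z^4/2 + z^3 - 2*z^2 - z*acos(-4*z) + 4*z - sqrt(1 - 16*z^2)/4


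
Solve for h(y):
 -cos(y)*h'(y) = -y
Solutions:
 h(y) = C1 + Integral(y/cos(y), y)


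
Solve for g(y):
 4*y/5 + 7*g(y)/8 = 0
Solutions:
 g(y) = -32*y/35


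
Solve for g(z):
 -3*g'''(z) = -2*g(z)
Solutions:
 g(z) = C3*exp(2^(1/3)*3^(2/3)*z/3) + (C1*sin(2^(1/3)*3^(1/6)*z/2) + C2*cos(2^(1/3)*3^(1/6)*z/2))*exp(-2^(1/3)*3^(2/3)*z/6)


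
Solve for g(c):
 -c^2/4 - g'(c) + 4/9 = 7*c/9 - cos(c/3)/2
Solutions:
 g(c) = C1 - c^3/12 - 7*c^2/18 + 4*c/9 + 3*sin(c/3)/2


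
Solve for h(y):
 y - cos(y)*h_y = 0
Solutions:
 h(y) = C1 + Integral(y/cos(y), y)


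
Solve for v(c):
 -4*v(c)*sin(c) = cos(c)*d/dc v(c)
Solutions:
 v(c) = C1*cos(c)^4


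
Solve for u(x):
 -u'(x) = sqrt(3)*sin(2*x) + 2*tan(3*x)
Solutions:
 u(x) = C1 + 2*log(cos(3*x))/3 + sqrt(3)*cos(2*x)/2


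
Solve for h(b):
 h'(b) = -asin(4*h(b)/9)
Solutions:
 Integral(1/asin(4*_y/9), (_y, h(b))) = C1 - b


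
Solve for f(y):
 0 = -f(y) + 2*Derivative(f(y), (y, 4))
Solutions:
 f(y) = C1*exp(-2^(3/4)*y/2) + C2*exp(2^(3/4)*y/2) + C3*sin(2^(3/4)*y/2) + C4*cos(2^(3/4)*y/2)


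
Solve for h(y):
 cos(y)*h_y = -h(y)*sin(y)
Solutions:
 h(y) = C1*cos(y)


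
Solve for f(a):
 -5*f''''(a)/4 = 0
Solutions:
 f(a) = C1 + C2*a + C3*a^2 + C4*a^3


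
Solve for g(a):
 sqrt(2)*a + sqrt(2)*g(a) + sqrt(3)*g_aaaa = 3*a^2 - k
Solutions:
 g(a) = 3*sqrt(2)*a^2/2 - a - sqrt(2)*k/2 + (C1*sin(2^(5/8)*3^(7/8)*a/6) + C2*cos(2^(5/8)*3^(7/8)*a/6))*exp(-2^(5/8)*3^(7/8)*a/6) + (C3*sin(2^(5/8)*3^(7/8)*a/6) + C4*cos(2^(5/8)*3^(7/8)*a/6))*exp(2^(5/8)*3^(7/8)*a/6)


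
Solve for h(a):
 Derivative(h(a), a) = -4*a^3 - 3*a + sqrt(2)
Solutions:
 h(a) = C1 - a^4 - 3*a^2/2 + sqrt(2)*a


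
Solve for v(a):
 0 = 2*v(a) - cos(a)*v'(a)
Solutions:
 v(a) = C1*(sin(a) + 1)/(sin(a) - 1)


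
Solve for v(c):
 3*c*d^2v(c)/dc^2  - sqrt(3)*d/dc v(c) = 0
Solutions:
 v(c) = C1 + C2*c^(sqrt(3)/3 + 1)


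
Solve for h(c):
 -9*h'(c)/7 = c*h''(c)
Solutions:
 h(c) = C1 + C2/c^(2/7)


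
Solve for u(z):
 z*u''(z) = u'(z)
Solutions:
 u(z) = C1 + C2*z^2


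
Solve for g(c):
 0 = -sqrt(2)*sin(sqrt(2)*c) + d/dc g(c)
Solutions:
 g(c) = C1 - cos(sqrt(2)*c)


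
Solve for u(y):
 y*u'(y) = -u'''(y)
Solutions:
 u(y) = C1 + Integral(C2*airyai(-y) + C3*airybi(-y), y)


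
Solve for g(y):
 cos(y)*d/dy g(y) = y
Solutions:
 g(y) = C1 + Integral(y/cos(y), y)


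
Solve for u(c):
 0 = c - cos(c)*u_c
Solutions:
 u(c) = C1 + Integral(c/cos(c), c)


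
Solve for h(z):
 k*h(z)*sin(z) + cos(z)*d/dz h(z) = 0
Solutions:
 h(z) = C1*exp(k*log(cos(z)))


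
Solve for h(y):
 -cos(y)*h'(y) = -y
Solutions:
 h(y) = C1 + Integral(y/cos(y), y)


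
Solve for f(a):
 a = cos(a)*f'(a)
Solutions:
 f(a) = C1 + Integral(a/cos(a), a)


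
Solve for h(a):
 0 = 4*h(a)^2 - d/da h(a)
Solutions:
 h(a) = -1/(C1 + 4*a)


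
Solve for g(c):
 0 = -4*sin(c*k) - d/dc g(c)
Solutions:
 g(c) = C1 + 4*cos(c*k)/k


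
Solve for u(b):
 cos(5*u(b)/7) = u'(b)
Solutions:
 -b - 7*log(sin(5*u(b)/7) - 1)/10 + 7*log(sin(5*u(b)/7) + 1)/10 = C1


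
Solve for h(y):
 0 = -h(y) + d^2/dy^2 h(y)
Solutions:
 h(y) = C1*exp(-y) + C2*exp(y)


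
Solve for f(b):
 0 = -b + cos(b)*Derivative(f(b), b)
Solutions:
 f(b) = C1 + Integral(b/cos(b), b)


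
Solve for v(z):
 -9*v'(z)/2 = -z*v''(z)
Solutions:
 v(z) = C1 + C2*z^(11/2)


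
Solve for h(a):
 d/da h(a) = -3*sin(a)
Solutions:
 h(a) = C1 + 3*cos(a)


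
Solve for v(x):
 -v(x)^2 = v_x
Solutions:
 v(x) = 1/(C1 + x)


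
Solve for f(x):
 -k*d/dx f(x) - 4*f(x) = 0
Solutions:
 f(x) = C1*exp(-4*x/k)


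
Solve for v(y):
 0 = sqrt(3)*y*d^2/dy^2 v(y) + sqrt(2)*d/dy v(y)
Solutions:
 v(y) = C1 + C2*y^(1 - sqrt(6)/3)


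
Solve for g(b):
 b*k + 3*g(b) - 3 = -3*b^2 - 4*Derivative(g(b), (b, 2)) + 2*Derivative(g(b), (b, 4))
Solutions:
 g(b) = C1*exp(-b*sqrt(1 + sqrt(10)/2)) + C2*exp(b*sqrt(1 + sqrt(10)/2)) + C3*sin(b*sqrt(-1 + sqrt(10)/2)) + C4*cos(b*sqrt(-1 + sqrt(10)/2)) - b^2 - b*k/3 + 11/3


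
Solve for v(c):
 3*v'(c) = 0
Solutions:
 v(c) = C1


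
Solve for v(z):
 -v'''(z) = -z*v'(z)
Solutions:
 v(z) = C1 + Integral(C2*airyai(z) + C3*airybi(z), z)


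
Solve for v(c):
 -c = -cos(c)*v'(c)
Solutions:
 v(c) = C1 + Integral(c/cos(c), c)


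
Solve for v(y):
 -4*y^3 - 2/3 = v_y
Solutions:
 v(y) = C1 - y^4 - 2*y/3


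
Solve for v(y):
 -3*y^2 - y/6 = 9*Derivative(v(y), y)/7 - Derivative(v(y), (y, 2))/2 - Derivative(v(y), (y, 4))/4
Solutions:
 v(y) = C1 + C2*exp(-y*(-7*2^(2/3)*63^(1/3)/(81 + sqrt(6855))^(1/3) + 294^(1/3)*(81 + sqrt(6855))^(1/3))/42)*sin(3^(1/6)*y*(21*2^(2/3)*7^(1/3)/(81 + sqrt(6855))^(1/3) + 3^(2/3)*98^(1/3)*(81 + sqrt(6855))^(1/3))/42) + C3*exp(-y*(-7*2^(2/3)*63^(1/3)/(81 + sqrt(6855))^(1/3) + 294^(1/3)*(81 + sqrt(6855))^(1/3))/42)*cos(3^(1/6)*y*(21*2^(2/3)*7^(1/3)/(81 + sqrt(6855))^(1/3) + 3^(2/3)*98^(1/3)*(81 + sqrt(6855))^(1/3))/42) + C4*exp(y*(-7*2^(2/3)*63^(1/3)/(81 + sqrt(6855))^(1/3) + 294^(1/3)*(81 + sqrt(6855))^(1/3))/21) - 7*y^3/9 - 35*y^2/36 - 245*y/324


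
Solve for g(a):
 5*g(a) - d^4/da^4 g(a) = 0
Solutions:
 g(a) = C1*exp(-5^(1/4)*a) + C2*exp(5^(1/4)*a) + C3*sin(5^(1/4)*a) + C4*cos(5^(1/4)*a)


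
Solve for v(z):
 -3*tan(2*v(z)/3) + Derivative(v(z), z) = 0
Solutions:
 v(z) = -3*asin(C1*exp(2*z))/2 + 3*pi/2
 v(z) = 3*asin(C1*exp(2*z))/2


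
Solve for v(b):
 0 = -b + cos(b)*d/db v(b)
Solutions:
 v(b) = C1 + Integral(b/cos(b), b)


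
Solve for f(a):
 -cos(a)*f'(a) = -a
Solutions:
 f(a) = C1 + Integral(a/cos(a), a)


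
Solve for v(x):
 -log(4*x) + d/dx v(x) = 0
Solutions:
 v(x) = C1 + x*log(x) - x + x*log(4)


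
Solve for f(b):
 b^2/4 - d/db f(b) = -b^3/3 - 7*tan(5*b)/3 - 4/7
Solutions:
 f(b) = C1 + b^4/12 + b^3/12 + 4*b/7 - 7*log(cos(5*b))/15


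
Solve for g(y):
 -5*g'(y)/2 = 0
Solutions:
 g(y) = C1


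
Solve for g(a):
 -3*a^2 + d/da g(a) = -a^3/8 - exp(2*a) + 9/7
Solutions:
 g(a) = C1 - a^4/32 + a^3 + 9*a/7 - exp(2*a)/2


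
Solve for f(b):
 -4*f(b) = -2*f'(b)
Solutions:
 f(b) = C1*exp(2*b)


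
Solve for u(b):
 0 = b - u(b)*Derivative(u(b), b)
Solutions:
 u(b) = -sqrt(C1 + b^2)
 u(b) = sqrt(C1 + b^2)


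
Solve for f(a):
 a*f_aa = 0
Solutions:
 f(a) = C1 + C2*a


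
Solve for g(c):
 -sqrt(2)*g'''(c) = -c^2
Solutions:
 g(c) = C1 + C2*c + C3*c^2 + sqrt(2)*c^5/120


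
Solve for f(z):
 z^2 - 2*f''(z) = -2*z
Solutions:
 f(z) = C1 + C2*z + z^4/24 + z^3/6


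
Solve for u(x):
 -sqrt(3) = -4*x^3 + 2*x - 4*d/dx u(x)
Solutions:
 u(x) = C1 - x^4/4 + x^2/4 + sqrt(3)*x/4


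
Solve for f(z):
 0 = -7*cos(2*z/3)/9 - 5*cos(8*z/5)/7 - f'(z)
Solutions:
 f(z) = C1 - 7*sin(2*z/3)/6 - 25*sin(8*z/5)/56


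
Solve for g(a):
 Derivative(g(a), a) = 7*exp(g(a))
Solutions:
 g(a) = log(-1/(C1 + 7*a))


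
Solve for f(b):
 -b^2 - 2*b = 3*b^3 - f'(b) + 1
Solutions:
 f(b) = C1 + 3*b^4/4 + b^3/3 + b^2 + b


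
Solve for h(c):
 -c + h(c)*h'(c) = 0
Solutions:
 h(c) = -sqrt(C1 + c^2)
 h(c) = sqrt(C1 + c^2)


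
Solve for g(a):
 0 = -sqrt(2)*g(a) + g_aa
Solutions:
 g(a) = C1*exp(-2^(1/4)*a) + C2*exp(2^(1/4)*a)


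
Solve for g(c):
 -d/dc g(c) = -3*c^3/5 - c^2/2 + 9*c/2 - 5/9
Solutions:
 g(c) = C1 + 3*c^4/20 + c^3/6 - 9*c^2/4 + 5*c/9


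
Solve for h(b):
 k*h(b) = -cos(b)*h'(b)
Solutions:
 h(b) = C1*exp(k*(log(sin(b) - 1) - log(sin(b) + 1))/2)


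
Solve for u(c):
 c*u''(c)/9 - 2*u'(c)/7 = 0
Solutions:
 u(c) = C1 + C2*c^(25/7)


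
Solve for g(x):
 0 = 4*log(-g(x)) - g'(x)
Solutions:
 -li(-g(x)) = C1 + 4*x


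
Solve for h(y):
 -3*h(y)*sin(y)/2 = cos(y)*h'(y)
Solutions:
 h(y) = C1*cos(y)^(3/2)


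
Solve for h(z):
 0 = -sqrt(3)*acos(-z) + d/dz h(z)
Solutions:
 h(z) = C1 + sqrt(3)*(z*acos(-z) + sqrt(1 - z^2))


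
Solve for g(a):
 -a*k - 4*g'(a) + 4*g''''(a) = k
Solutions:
 g(a) = C1 + C4*exp(a) - a^2*k/8 - a*k/4 + (C2*sin(sqrt(3)*a/2) + C3*cos(sqrt(3)*a/2))*exp(-a/2)


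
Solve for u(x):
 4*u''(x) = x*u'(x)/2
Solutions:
 u(x) = C1 + C2*erfi(x/4)


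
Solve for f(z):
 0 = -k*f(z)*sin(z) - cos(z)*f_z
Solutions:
 f(z) = C1*exp(k*log(cos(z)))


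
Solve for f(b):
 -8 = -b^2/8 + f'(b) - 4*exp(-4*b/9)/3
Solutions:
 f(b) = C1 + b^3/24 - 8*b - 3*exp(-4*b/9)


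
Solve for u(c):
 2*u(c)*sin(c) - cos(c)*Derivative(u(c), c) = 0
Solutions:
 u(c) = C1/cos(c)^2


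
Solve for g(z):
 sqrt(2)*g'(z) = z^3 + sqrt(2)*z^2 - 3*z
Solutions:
 g(z) = C1 + sqrt(2)*z^4/8 + z^3/3 - 3*sqrt(2)*z^2/4
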